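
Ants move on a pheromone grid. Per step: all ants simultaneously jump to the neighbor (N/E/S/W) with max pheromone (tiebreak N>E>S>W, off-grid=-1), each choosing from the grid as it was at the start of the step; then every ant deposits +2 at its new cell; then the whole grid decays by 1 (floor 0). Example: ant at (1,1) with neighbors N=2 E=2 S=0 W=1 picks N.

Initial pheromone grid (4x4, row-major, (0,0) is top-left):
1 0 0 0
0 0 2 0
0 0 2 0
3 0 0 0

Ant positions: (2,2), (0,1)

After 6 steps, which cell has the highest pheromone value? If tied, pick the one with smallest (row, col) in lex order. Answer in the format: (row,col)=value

Step 1: ant0:(2,2)->N->(1,2) | ant1:(0,1)->W->(0,0)
  grid max=3 at (1,2)
Step 2: ant0:(1,2)->S->(2,2) | ant1:(0,0)->E->(0,1)
  grid max=2 at (1,2)
Step 3: ant0:(2,2)->N->(1,2) | ant1:(0,1)->W->(0,0)
  grid max=3 at (1,2)
Step 4: ant0:(1,2)->S->(2,2) | ant1:(0,0)->E->(0,1)
  grid max=2 at (1,2)
Step 5: ant0:(2,2)->N->(1,2) | ant1:(0,1)->W->(0,0)
  grid max=3 at (1,2)
Step 6: ant0:(1,2)->S->(2,2) | ant1:(0,0)->E->(0,1)
  grid max=2 at (1,2)
Final grid:
  1 1 0 0
  0 0 2 0
  0 0 2 0
  0 0 0 0
Max pheromone 2 at (1,2)

Answer: (1,2)=2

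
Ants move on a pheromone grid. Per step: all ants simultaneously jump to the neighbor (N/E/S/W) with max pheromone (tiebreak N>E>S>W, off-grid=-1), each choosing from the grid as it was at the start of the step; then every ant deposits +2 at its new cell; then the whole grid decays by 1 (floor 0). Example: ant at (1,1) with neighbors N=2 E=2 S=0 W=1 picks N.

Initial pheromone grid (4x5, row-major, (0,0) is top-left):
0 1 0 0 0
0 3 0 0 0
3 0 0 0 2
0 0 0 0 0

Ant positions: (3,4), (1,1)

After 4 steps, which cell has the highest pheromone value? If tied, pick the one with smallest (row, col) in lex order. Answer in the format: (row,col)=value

Step 1: ant0:(3,4)->N->(2,4) | ant1:(1,1)->N->(0,1)
  grid max=3 at (2,4)
Step 2: ant0:(2,4)->N->(1,4) | ant1:(0,1)->S->(1,1)
  grid max=3 at (1,1)
Step 3: ant0:(1,4)->S->(2,4) | ant1:(1,1)->N->(0,1)
  grid max=3 at (2,4)
Step 4: ant0:(2,4)->N->(1,4) | ant1:(0,1)->S->(1,1)
  grid max=3 at (1,1)
Final grid:
  0 1 0 0 0
  0 3 0 0 1
  0 0 0 0 2
  0 0 0 0 0
Max pheromone 3 at (1,1)

Answer: (1,1)=3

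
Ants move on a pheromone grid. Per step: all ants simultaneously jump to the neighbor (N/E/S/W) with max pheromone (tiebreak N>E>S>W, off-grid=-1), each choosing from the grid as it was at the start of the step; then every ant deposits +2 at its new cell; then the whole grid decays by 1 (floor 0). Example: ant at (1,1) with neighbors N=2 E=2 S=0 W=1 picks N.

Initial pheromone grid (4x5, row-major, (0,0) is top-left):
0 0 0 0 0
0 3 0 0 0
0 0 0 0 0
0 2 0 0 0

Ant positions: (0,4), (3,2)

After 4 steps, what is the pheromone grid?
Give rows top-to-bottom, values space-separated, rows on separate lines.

After step 1: ants at (1,4),(3,1)
  0 0 0 0 0
  0 2 0 0 1
  0 0 0 0 0
  0 3 0 0 0
After step 2: ants at (0,4),(2,1)
  0 0 0 0 1
  0 1 0 0 0
  0 1 0 0 0
  0 2 0 0 0
After step 3: ants at (1,4),(3,1)
  0 0 0 0 0
  0 0 0 0 1
  0 0 0 0 0
  0 3 0 0 0
After step 4: ants at (0,4),(2,1)
  0 0 0 0 1
  0 0 0 0 0
  0 1 0 0 0
  0 2 0 0 0

0 0 0 0 1
0 0 0 0 0
0 1 0 0 0
0 2 0 0 0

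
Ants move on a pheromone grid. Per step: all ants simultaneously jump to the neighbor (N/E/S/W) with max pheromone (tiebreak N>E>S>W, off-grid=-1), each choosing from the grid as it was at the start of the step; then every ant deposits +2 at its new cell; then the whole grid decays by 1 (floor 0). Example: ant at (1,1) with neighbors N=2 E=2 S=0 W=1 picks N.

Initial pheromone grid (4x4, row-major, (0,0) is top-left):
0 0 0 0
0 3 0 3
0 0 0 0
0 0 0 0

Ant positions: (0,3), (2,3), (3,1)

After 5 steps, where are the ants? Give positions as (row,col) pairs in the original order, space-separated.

Step 1: ant0:(0,3)->S->(1,3) | ant1:(2,3)->N->(1,3) | ant2:(3,1)->N->(2,1)
  grid max=6 at (1,3)
Step 2: ant0:(1,3)->N->(0,3) | ant1:(1,3)->N->(0,3) | ant2:(2,1)->N->(1,1)
  grid max=5 at (1,3)
Step 3: ant0:(0,3)->S->(1,3) | ant1:(0,3)->S->(1,3) | ant2:(1,1)->N->(0,1)
  grid max=8 at (1,3)
Step 4: ant0:(1,3)->N->(0,3) | ant1:(1,3)->N->(0,3) | ant2:(0,1)->S->(1,1)
  grid max=7 at (1,3)
Step 5: ant0:(0,3)->S->(1,3) | ant1:(0,3)->S->(1,3) | ant2:(1,1)->N->(0,1)
  grid max=10 at (1,3)

(1,3) (1,3) (0,1)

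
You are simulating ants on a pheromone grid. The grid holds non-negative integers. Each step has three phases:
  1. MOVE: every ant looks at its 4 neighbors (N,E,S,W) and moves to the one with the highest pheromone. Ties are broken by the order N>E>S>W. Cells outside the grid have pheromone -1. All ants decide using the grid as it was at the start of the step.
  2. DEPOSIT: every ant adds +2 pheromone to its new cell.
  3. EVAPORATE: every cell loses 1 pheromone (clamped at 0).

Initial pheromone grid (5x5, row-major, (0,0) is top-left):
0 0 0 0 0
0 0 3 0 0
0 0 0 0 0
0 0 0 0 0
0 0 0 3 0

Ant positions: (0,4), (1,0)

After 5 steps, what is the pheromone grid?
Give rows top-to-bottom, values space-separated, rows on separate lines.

After step 1: ants at (1,4),(0,0)
  1 0 0 0 0
  0 0 2 0 1
  0 0 0 0 0
  0 0 0 0 0
  0 0 0 2 0
After step 2: ants at (0,4),(0,1)
  0 1 0 0 1
  0 0 1 0 0
  0 0 0 0 0
  0 0 0 0 0
  0 0 0 1 0
After step 3: ants at (1,4),(0,2)
  0 0 1 0 0
  0 0 0 0 1
  0 0 0 0 0
  0 0 0 0 0
  0 0 0 0 0
After step 4: ants at (0,4),(0,3)
  0 0 0 1 1
  0 0 0 0 0
  0 0 0 0 0
  0 0 0 0 0
  0 0 0 0 0
After step 5: ants at (0,3),(0,4)
  0 0 0 2 2
  0 0 0 0 0
  0 0 0 0 0
  0 0 0 0 0
  0 0 0 0 0

0 0 0 2 2
0 0 0 0 0
0 0 0 0 0
0 0 0 0 0
0 0 0 0 0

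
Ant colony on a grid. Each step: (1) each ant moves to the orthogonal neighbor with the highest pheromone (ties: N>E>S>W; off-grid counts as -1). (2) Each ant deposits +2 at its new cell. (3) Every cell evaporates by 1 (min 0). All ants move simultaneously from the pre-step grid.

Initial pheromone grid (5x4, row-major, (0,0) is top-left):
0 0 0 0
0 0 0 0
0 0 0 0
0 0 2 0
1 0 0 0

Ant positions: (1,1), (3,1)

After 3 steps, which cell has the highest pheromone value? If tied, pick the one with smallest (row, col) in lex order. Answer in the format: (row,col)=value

Step 1: ant0:(1,1)->N->(0,1) | ant1:(3,1)->E->(3,2)
  grid max=3 at (3,2)
Step 2: ant0:(0,1)->E->(0,2) | ant1:(3,2)->N->(2,2)
  grid max=2 at (3,2)
Step 3: ant0:(0,2)->E->(0,3) | ant1:(2,2)->S->(3,2)
  grid max=3 at (3,2)
Final grid:
  0 0 0 1
  0 0 0 0
  0 0 0 0
  0 0 3 0
  0 0 0 0
Max pheromone 3 at (3,2)

Answer: (3,2)=3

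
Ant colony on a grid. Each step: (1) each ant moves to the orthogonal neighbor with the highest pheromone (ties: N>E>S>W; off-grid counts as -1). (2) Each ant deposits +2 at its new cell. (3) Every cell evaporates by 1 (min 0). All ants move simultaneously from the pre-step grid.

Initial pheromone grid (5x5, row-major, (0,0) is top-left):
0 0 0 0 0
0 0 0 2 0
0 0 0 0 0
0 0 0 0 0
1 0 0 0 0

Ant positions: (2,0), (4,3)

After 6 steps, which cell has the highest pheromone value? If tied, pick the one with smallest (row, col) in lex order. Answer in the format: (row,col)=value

Answer: (0,2)=3

Derivation:
Step 1: ant0:(2,0)->N->(1,0) | ant1:(4,3)->N->(3,3)
  grid max=1 at (1,0)
Step 2: ant0:(1,0)->N->(0,0) | ant1:(3,3)->N->(2,3)
  grid max=1 at (0,0)
Step 3: ant0:(0,0)->E->(0,1) | ant1:(2,3)->N->(1,3)
  grid max=1 at (0,1)
Step 4: ant0:(0,1)->E->(0,2) | ant1:(1,3)->N->(0,3)
  grid max=1 at (0,2)
Step 5: ant0:(0,2)->E->(0,3) | ant1:(0,3)->W->(0,2)
  grid max=2 at (0,2)
Step 6: ant0:(0,3)->W->(0,2) | ant1:(0,2)->E->(0,3)
  grid max=3 at (0,2)
Final grid:
  0 0 3 3 0
  0 0 0 0 0
  0 0 0 0 0
  0 0 0 0 0
  0 0 0 0 0
Max pheromone 3 at (0,2)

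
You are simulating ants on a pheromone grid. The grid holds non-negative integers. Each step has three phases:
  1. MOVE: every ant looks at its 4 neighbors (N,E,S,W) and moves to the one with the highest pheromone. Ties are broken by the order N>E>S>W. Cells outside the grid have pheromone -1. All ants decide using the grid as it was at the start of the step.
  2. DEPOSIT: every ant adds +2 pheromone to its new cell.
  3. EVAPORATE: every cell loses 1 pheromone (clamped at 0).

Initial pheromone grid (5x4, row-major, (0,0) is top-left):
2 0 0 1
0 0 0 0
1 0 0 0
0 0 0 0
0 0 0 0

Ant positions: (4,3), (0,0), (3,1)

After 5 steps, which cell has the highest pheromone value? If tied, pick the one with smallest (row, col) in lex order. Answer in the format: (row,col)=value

Answer: (0,1)=5

Derivation:
Step 1: ant0:(4,3)->N->(3,3) | ant1:(0,0)->E->(0,1) | ant2:(3,1)->N->(2,1)
  grid max=1 at (0,0)
Step 2: ant0:(3,3)->N->(2,3) | ant1:(0,1)->W->(0,0) | ant2:(2,1)->N->(1,1)
  grid max=2 at (0,0)
Step 3: ant0:(2,3)->N->(1,3) | ant1:(0,0)->E->(0,1) | ant2:(1,1)->N->(0,1)
  grid max=3 at (0,1)
Step 4: ant0:(1,3)->N->(0,3) | ant1:(0,1)->W->(0,0) | ant2:(0,1)->W->(0,0)
  grid max=4 at (0,0)
Step 5: ant0:(0,3)->S->(1,3) | ant1:(0,0)->E->(0,1) | ant2:(0,0)->E->(0,1)
  grid max=5 at (0,1)
Final grid:
  3 5 0 0
  0 0 0 1
  0 0 0 0
  0 0 0 0
  0 0 0 0
Max pheromone 5 at (0,1)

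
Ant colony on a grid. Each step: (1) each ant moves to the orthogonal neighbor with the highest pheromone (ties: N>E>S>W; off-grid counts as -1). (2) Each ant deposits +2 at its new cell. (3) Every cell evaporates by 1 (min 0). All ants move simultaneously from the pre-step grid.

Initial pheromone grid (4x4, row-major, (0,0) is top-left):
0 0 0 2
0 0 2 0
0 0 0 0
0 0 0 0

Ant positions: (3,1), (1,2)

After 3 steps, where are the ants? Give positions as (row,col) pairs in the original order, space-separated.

Step 1: ant0:(3,1)->N->(2,1) | ant1:(1,2)->N->(0,2)
  grid max=1 at (0,2)
Step 2: ant0:(2,1)->N->(1,1) | ant1:(0,2)->E->(0,3)
  grid max=2 at (0,3)
Step 3: ant0:(1,1)->N->(0,1) | ant1:(0,3)->S->(1,3)
  grid max=1 at (0,1)

(0,1) (1,3)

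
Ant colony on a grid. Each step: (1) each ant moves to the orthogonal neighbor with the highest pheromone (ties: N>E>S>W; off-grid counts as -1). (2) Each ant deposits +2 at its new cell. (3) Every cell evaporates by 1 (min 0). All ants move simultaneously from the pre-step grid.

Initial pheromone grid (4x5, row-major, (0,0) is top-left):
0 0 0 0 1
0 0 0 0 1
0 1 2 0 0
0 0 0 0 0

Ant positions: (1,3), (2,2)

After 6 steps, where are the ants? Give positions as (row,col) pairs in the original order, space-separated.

Step 1: ant0:(1,3)->E->(1,4) | ant1:(2,2)->W->(2,1)
  grid max=2 at (1,4)
Step 2: ant0:(1,4)->N->(0,4) | ant1:(2,1)->E->(2,2)
  grid max=2 at (2,2)
Step 3: ant0:(0,4)->S->(1,4) | ant1:(2,2)->W->(2,1)
  grid max=2 at (1,4)
Step 4: ant0:(1,4)->N->(0,4) | ant1:(2,1)->E->(2,2)
  grid max=2 at (2,2)
Step 5: ant0:(0,4)->S->(1,4) | ant1:(2,2)->W->(2,1)
  grid max=2 at (1,4)
Step 6: ant0:(1,4)->N->(0,4) | ant1:(2,1)->E->(2,2)
  grid max=2 at (2,2)

(0,4) (2,2)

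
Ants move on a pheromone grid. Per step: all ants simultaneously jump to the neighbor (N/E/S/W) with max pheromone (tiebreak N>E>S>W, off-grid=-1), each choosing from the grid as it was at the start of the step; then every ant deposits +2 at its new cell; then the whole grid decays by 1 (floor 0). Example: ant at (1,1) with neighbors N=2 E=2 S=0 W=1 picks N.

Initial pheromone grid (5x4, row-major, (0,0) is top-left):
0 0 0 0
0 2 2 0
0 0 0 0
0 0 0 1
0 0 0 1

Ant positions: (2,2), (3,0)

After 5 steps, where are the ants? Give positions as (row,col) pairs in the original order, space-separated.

Step 1: ant0:(2,2)->N->(1,2) | ant1:(3,0)->N->(2,0)
  grid max=3 at (1,2)
Step 2: ant0:(1,2)->W->(1,1) | ant1:(2,0)->N->(1,0)
  grid max=2 at (1,1)
Step 3: ant0:(1,1)->E->(1,2) | ant1:(1,0)->E->(1,1)
  grid max=3 at (1,1)
Step 4: ant0:(1,2)->W->(1,1) | ant1:(1,1)->E->(1,2)
  grid max=4 at (1,1)
Step 5: ant0:(1,1)->E->(1,2) | ant1:(1,2)->W->(1,1)
  grid max=5 at (1,1)

(1,2) (1,1)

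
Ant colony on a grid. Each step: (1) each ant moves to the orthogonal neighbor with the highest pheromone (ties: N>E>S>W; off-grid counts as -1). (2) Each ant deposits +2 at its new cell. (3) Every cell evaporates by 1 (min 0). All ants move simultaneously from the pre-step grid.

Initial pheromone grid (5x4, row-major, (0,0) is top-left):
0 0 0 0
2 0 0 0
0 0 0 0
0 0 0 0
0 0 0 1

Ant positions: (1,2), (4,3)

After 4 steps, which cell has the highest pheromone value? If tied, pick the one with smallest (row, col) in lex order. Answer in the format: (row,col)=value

Answer: (0,3)=3

Derivation:
Step 1: ant0:(1,2)->N->(0,2) | ant1:(4,3)->N->(3,3)
  grid max=1 at (0,2)
Step 2: ant0:(0,2)->E->(0,3) | ant1:(3,3)->N->(2,3)
  grid max=1 at (0,3)
Step 3: ant0:(0,3)->S->(1,3) | ant1:(2,3)->N->(1,3)
  grid max=3 at (1,3)
Step 4: ant0:(1,3)->N->(0,3) | ant1:(1,3)->N->(0,3)
  grid max=3 at (0,3)
Final grid:
  0 0 0 3
  0 0 0 2
  0 0 0 0
  0 0 0 0
  0 0 0 0
Max pheromone 3 at (0,3)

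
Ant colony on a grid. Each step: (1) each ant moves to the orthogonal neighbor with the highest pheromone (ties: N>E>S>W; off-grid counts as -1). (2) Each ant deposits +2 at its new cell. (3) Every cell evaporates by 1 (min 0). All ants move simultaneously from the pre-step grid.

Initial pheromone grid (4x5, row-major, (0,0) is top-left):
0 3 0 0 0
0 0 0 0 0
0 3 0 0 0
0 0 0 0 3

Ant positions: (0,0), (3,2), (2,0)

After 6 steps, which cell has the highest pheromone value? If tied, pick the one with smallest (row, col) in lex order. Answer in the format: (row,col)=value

Answer: (2,1)=9

Derivation:
Step 1: ant0:(0,0)->E->(0,1) | ant1:(3,2)->N->(2,2) | ant2:(2,0)->E->(2,1)
  grid max=4 at (0,1)
Step 2: ant0:(0,1)->E->(0,2) | ant1:(2,2)->W->(2,1) | ant2:(2,1)->E->(2,2)
  grid max=5 at (2,1)
Step 3: ant0:(0,2)->W->(0,1) | ant1:(2,1)->E->(2,2) | ant2:(2,2)->W->(2,1)
  grid max=6 at (2,1)
Step 4: ant0:(0,1)->E->(0,2) | ant1:(2,2)->W->(2,1) | ant2:(2,1)->E->(2,2)
  grid max=7 at (2,1)
Step 5: ant0:(0,2)->W->(0,1) | ant1:(2,1)->E->(2,2) | ant2:(2,2)->W->(2,1)
  grid max=8 at (2,1)
Step 6: ant0:(0,1)->E->(0,2) | ant1:(2,2)->W->(2,1) | ant2:(2,1)->E->(2,2)
  grid max=9 at (2,1)
Final grid:
  0 3 1 0 0
  0 0 0 0 0
  0 9 6 0 0
  0 0 0 0 0
Max pheromone 9 at (2,1)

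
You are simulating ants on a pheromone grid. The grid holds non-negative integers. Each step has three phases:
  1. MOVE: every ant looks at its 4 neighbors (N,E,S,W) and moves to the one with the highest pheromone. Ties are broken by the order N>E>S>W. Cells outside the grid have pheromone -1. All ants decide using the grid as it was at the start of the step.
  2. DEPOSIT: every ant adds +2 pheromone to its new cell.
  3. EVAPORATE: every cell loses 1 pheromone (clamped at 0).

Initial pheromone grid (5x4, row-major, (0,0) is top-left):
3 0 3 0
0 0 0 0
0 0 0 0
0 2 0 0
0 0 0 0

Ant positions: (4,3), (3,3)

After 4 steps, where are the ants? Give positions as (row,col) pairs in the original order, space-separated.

Step 1: ant0:(4,3)->N->(3,3) | ant1:(3,3)->N->(2,3)
  grid max=2 at (0,0)
Step 2: ant0:(3,3)->N->(2,3) | ant1:(2,3)->S->(3,3)
  grid max=2 at (2,3)
Step 3: ant0:(2,3)->S->(3,3) | ant1:(3,3)->N->(2,3)
  grid max=3 at (2,3)
Step 4: ant0:(3,3)->N->(2,3) | ant1:(2,3)->S->(3,3)
  grid max=4 at (2,3)

(2,3) (3,3)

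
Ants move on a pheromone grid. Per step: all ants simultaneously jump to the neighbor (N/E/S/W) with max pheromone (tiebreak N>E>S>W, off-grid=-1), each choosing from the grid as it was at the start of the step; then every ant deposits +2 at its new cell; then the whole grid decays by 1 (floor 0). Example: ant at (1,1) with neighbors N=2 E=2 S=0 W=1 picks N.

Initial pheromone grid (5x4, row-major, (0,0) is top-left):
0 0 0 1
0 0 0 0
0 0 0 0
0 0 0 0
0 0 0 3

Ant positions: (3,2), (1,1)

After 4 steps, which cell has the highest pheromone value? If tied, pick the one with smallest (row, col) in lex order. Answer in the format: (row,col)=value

Answer: (0,2)=3

Derivation:
Step 1: ant0:(3,2)->N->(2,2) | ant1:(1,1)->N->(0,1)
  grid max=2 at (4,3)
Step 2: ant0:(2,2)->N->(1,2) | ant1:(0,1)->E->(0,2)
  grid max=1 at (0,2)
Step 3: ant0:(1,2)->N->(0,2) | ant1:(0,2)->S->(1,2)
  grid max=2 at (0,2)
Step 4: ant0:(0,2)->S->(1,2) | ant1:(1,2)->N->(0,2)
  grid max=3 at (0,2)
Final grid:
  0 0 3 0
  0 0 3 0
  0 0 0 0
  0 0 0 0
  0 0 0 0
Max pheromone 3 at (0,2)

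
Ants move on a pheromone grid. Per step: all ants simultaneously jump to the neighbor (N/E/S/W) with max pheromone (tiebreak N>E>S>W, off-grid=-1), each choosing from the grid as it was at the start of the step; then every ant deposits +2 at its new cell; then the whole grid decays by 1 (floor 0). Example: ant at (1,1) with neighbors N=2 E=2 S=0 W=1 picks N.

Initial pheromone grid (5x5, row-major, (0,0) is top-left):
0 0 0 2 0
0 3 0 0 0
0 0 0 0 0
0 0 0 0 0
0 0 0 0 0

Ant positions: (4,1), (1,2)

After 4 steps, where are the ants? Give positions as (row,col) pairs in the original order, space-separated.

Step 1: ant0:(4,1)->N->(3,1) | ant1:(1,2)->W->(1,1)
  grid max=4 at (1,1)
Step 2: ant0:(3,1)->N->(2,1) | ant1:(1,1)->N->(0,1)
  grid max=3 at (1,1)
Step 3: ant0:(2,1)->N->(1,1) | ant1:(0,1)->S->(1,1)
  grid max=6 at (1,1)
Step 4: ant0:(1,1)->N->(0,1) | ant1:(1,1)->N->(0,1)
  grid max=5 at (1,1)

(0,1) (0,1)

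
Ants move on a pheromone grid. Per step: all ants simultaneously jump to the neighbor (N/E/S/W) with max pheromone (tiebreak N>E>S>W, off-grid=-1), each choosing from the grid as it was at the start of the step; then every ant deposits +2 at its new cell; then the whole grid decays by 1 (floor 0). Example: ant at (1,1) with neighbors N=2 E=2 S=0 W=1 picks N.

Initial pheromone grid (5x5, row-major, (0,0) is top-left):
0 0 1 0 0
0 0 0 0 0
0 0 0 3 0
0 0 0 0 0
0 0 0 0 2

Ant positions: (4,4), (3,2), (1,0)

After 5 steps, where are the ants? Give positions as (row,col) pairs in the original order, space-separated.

Step 1: ant0:(4,4)->N->(3,4) | ant1:(3,2)->N->(2,2) | ant2:(1,0)->N->(0,0)
  grid max=2 at (2,3)
Step 2: ant0:(3,4)->S->(4,4) | ant1:(2,2)->E->(2,3) | ant2:(0,0)->E->(0,1)
  grid max=3 at (2,3)
Step 3: ant0:(4,4)->N->(3,4) | ant1:(2,3)->N->(1,3) | ant2:(0,1)->E->(0,2)
  grid max=2 at (2,3)
Step 4: ant0:(3,4)->S->(4,4) | ant1:(1,3)->S->(2,3) | ant2:(0,2)->E->(0,3)
  grid max=3 at (2,3)
Step 5: ant0:(4,4)->N->(3,4) | ant1:(2,3)->N->(1,3) | ant2:(0,3)->E->(0,4)
  grid max=2 at (2,3)

(3,4) (1,3) (0,4)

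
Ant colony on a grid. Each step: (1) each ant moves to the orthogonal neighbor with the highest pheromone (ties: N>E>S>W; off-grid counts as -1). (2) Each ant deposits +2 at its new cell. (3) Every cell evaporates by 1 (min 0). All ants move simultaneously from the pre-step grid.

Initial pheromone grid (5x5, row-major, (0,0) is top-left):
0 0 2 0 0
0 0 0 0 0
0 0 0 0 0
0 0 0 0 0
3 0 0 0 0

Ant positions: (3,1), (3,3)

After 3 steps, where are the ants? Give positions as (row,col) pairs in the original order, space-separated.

Step 1: ant0:(3,1)->N->(2,1) | ant1:(3,3)->N->(2,3)
  grid max=2 at (4,0)
Step 2: ant0:(2,1)->N->(1,1) | ant1:(2,3)->N->(1,3)
  grid max=1 at (1,1)
Step 3: ant0:(1,1)->N->(0,1) | ant1:(1,3)->N->(0,3)
  grid max=1 at (0,1)

(0,1) (0,3)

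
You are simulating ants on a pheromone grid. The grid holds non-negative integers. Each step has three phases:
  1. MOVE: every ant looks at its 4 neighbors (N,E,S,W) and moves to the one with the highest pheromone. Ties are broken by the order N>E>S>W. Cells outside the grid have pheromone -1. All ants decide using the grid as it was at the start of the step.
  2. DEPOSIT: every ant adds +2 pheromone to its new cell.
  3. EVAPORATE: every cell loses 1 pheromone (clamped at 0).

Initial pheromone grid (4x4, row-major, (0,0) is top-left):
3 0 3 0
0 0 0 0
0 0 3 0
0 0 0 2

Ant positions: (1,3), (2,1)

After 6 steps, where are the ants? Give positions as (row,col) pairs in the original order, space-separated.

Step 1: ant0:(1,3)->N->(0,3) | ant1:(2,1)->E->(2,2)
  grid max=4 at (2,2)
Step 2: ant0:(0,3)->W->(0,2) | ant1:(2,2)->N->(1,2)
  grid max=3 at (0,2)
Step 3: ant0:(0,2)->S->(1,2) | ant1:(1,2)->N->(0,2)
  grid max=4 at (0,2)
Step 4: ant0:(1,2)->N->(0,2) | ant1:(0,2)->S->(1,2)
  grid max=5 at (0,2)
Step 5: ant0:(0,2)->S->(1,2) | ant1:(1,2)->N->(0,2)
  grid max=6 at (0,2)
Step 6: ant0:(1,2)->N->(0,2) | ant1:(0,2)->S->(1,2)
  grid max=7 at (0,2)

(0,2) (1,2)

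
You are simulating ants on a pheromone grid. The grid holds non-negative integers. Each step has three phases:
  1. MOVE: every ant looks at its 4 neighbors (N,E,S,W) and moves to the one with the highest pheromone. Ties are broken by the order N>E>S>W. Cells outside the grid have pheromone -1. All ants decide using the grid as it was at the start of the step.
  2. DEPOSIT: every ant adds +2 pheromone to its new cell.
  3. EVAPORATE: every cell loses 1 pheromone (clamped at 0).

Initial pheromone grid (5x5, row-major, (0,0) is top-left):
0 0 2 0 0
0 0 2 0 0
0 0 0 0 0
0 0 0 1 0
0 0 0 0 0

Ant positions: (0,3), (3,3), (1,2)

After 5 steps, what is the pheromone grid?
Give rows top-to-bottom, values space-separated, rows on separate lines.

After step 1: ants at (0,2),(2,3),(0,2)
  0 0 5 0 0
  0 0 1 0 0
  0 0 0 1 0
  0 0 0 0 0
  0 0 0 0 0
After step 2: ants at (1,2),(1,3),(1,2)
  0 0 4 0 0
  0 0 4 1 0
  0 0 0 0 0
  0 0 0 0 0
  0 0 0 0 0
After step 3: ants at (0,2),(1,2),(0,2)
  0 0 7 0 0
  0 0 5 0 0
  0 0 0 0 0
  0 0 0 0 0
  0 0 0 0 0
After step 4: ants at (1,2),(0,2),(1,2)
  0 0 8 0 0
  0 0 8 0 0
  0 0 0 0 0
  0 0 0 0 0
  0 0 0 0 0
After step 5: ants at (0,2),(1,2),(0,2)
  0 0 11 0 0
  0 0 9 0 0
  0 0 0 0 0
  0 0 0 0 0
  0 0 0 0 0

0 0 11 0 0
0 0 9 0 0
0 0 0 0 0
0 0 0 0 0
0 0 0 0 0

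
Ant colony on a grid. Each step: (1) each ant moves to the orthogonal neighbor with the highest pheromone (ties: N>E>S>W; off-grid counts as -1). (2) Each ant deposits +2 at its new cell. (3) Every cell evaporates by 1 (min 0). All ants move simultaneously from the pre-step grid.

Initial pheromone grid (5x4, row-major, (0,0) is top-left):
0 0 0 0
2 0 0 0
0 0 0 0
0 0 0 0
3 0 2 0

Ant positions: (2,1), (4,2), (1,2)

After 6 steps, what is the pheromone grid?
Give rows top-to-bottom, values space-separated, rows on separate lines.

After step 1: ants at (1,1),(3,2),(0,2)
  0 0 1 0
  1 1 0 0
  0 0 0 0
  0 0 1 0
  2 0 1 0
After step 2: ants at (1,0),(4,2),(0,3)
  0 0 0 1
  2 0 0 0
  0 0 0 0
  0 0 0 0
  1 0 2 0
After step 3: ants at (0,0),(3,2),(1,3)
  1 0 0 0
  1 0 0 1
  0 0 0 0
  0 0 1 0
  0 0 1 0
After step 4: ants at (1,0),(4,2),(0,3)
  0 0 0 1
  2 0 0 0
  0 0 0 0
  0 0 0 0
  0 0 2 0
After step 5: ants at (0,0),(3,2),(1,3)
  1 0 0 0
  1 0 0 1
  0 0 0 0
  0 0 1 0
  0 0 1 0
After step 6: ants at (1,0),(4,2),(0,3)
  0 0 0 1
  2 0 0 0
  0 0 0 0
  0 0 0 0
  0 0 2 0

0 0 0 1
2 0 0 0
0 0 0 0
0 0 0 0
0 0 2 0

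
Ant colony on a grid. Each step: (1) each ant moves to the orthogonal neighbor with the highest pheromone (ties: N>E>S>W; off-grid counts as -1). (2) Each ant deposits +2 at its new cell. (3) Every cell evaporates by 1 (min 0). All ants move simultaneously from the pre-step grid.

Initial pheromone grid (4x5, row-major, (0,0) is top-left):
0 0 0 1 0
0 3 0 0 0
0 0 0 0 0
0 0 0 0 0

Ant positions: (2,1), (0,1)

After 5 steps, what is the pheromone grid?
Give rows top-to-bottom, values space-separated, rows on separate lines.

After step 1: ants at (1,1),(1,1)
  0 0 0 0 0
  0 6 0 0 0
  0 0 0 0 0
  0 0 0 0 0
After step 2: ants at (0,1),(0,1)
  0 3 0 0 0
  0 5 0 0 0
  0 0 0 0 0
  0 0 0 0 0
After step 3: ants at (1,1),(1,1)
  0 2 0 0 0
  0 8 0 0 0
  0 0 0 0 0
  0 0 0 0 0
After step 4: ants at (0,1),(0,1)
  0 5 0 0 0
  0 7 0 0 0
  0 0 0 0 0
  0 0 0 0 0
After step 5: ants at (1,1),(1,1)
  0 4 0 0 0
  0 10 0 0 0
  0 0 0 0 0
  0 0 0 0 0

0 4 0 0 0
0 10 0 0 0
0 0 0 0 0
0 0 0 0 0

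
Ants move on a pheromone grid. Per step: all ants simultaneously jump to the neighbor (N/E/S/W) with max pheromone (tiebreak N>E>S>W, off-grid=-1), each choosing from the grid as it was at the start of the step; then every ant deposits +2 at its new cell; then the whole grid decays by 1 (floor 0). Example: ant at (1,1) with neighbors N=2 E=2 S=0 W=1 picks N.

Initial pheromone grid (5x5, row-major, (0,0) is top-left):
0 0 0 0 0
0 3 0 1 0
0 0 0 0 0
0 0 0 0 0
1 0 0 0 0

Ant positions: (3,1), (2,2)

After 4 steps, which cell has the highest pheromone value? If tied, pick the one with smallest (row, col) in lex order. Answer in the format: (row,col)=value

Answer: (1,1)=7

Derivation:
Step 1: ant0:(3,1)->N->(2,1) | ant1:(2,2)->N->(1,2)
  grid max=2 at (1,1)
Step 2: ant0:(2,1)->N->(1,1) | ant1:(1,2)->W->(1,1)
  grid max=5 at (1,1)
Step 3: ant0:(1,1)->N->(0,1) | ant1:(1,1)->N->(0,1)
  grid max=4 at (1,1)
Step 4: ant0:(0,1)->S->(1,1) | ant1:(0,1)->S->(1,1)
  grid max=7 at (1,1)
Final grid:
  0 2 0 0 0
  0 7 0 0 0
  0 0 0 0 0
  0 0 0 0 0
  0 0 0 0 0
Max pheromone 7 at (1,1)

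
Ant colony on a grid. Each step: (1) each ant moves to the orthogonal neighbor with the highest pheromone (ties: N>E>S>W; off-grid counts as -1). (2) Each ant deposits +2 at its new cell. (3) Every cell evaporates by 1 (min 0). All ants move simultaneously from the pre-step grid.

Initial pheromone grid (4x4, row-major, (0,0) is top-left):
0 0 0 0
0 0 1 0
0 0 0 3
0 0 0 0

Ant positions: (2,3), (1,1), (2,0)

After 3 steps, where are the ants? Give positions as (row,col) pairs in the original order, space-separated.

Step 1: ant0:(2,3)->N->(1,3) | ant1:(1,1)->E->(1,2) | ant2:(2,0)->N->(1,0)
  grid max=2 at (1,2)
Step 2: ant0:(1,3)->S->(2,3) | ant1:(1,2)->E->(1,3) | ant2:(1,0)->N->(0,0)
  grid max=3 at (2,3)
Step 3: ant0:(2,3)->N->(1,3) | ant1:(1,3)->S->(2,3) | ant2:(0,0)->E->(0,1)
  grid max=4 at (2,3)

(1,3) (2,3) (0,1)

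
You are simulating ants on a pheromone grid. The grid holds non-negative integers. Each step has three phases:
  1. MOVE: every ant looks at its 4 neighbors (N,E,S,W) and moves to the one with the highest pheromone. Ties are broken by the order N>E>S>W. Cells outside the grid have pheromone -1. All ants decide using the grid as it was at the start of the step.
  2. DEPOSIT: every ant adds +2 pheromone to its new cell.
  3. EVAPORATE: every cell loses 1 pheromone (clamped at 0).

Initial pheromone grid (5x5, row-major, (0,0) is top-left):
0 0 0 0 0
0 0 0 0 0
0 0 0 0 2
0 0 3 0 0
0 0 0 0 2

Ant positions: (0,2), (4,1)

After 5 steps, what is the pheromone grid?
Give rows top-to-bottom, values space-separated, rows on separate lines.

After step 1: ants at (0,3),(3,1)
  0 0 0 1 0
  0 0 0 0 0
  0 0 0 0 1
  0 1 2 0 0
  0 0 0 0 1
After step 2: ants at (0,4),(3,2)
  0 0 0 0 1
  0 0 0 0 0
  0 0 0 0 0
  0 0 3 0 0
  0 0 0 0 0
After step 3: ants at (1,4),(2,2)
  0 0 0 0 0
  0 0 0 0 1
  0 0 1 0 0
  0 0 2 0 0
  0 0 0 0 0
After step 4: ants at (0,4),(3,2)
  0 0 0 0 1
  0 0 0 0 0
  0 0 0 0 0
  0 0 3 0 0
  0 0 0 0 0
After step 5: ants at (1,4),(2,2)
  0 0 0 0 0
  0 0 0 0 1
  0 0 1 0 0
  0 0 2 0 0
  0 0 0 0 0

0 0 0 0 0
0 0 0 0 1
0 0 1 0 0
0 0 2 0 0
0 0 0 0 0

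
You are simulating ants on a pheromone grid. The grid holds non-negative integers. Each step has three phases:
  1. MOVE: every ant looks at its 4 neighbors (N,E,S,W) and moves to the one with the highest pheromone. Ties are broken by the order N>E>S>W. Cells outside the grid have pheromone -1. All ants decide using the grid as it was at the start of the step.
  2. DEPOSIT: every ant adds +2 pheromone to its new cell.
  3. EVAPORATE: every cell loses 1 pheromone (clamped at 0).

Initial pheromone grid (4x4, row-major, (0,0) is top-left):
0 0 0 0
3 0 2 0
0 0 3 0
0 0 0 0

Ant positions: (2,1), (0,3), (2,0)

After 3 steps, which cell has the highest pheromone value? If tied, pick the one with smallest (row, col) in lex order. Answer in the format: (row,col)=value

Answer: (2,2)=6

Derivation:
Step 1: ant0:(2,1)->E->(2,2) | ant1:(0,3)->S->(1,3) | ant2:(2,0)->N->(1,0)
  grid max=4 at (1,0)
Step 2: ant0:(2,2)->N->(1,2) | ant1:(1,3)->W->(1,2) | ant2:(1,0)->N->(0,0)
  grid max=4 at (1,2)
Step 3: ant0:(1,2)->S->(2,2) | ant1:(1,2)->S->(2,2) | ant2:(0,0)->S->(1,0)
  grid max=6 at (2,2)
Final grid:
  0 0 0 0
  4 0 3 0
  0 0 6 0
  0 0 0 0
Max pheromone 6 at (2,2)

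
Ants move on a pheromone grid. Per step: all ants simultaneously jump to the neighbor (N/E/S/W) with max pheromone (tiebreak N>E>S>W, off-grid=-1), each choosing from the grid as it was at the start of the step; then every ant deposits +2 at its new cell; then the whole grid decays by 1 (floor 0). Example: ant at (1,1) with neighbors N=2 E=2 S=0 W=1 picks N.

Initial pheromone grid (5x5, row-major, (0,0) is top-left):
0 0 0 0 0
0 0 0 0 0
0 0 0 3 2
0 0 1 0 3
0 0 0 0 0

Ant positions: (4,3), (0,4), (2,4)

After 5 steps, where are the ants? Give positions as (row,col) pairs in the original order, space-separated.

Step 1: ant0:(4,3)->N->(3,3) | ant1:(0,4)->S->(1,4) | ant2:(2,4)->S->(3,4)
  grid max=4 at (3,4)
Step 2: ant0:(3,3)->E->(3,4) | ant1:(1,4)->S->(2,4) | ant2:(3,4)->N->(2,4)
  grid max=5 at (3,4)
Step 3: ant0:(3,4)->N->(2,4) | ant1:(2,4)->S->(3,4) | ant2:(2,4)->S->(3,4)
  grid max=8 at (3,4)
Step 4: ant0:(2,4)->S->(3,4) | ant1:(3,4)->N->(2,4) | ant2:(3,4)->N->(2,4)
  grid max=9 at (3,4)
Step 5: ant0:(3,4)->N->(2,4) | ant1:(2,4)->S->(3,4) | ant2:(2,4)->S->(3,4)
  grid max=12 at (3,4)

(2,4) (3,4) (3,4)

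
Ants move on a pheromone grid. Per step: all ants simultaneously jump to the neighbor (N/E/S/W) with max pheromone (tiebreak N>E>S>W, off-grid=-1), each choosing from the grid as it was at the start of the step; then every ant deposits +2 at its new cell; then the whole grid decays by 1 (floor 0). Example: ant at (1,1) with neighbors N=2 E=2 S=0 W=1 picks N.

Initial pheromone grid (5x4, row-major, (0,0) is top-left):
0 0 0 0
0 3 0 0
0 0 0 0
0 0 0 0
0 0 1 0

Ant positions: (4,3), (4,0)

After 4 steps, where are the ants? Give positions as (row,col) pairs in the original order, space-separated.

Step 1: ant0:(4,3)->W->(4,2) | ant1:(4,0)->N->(3,0)
  grid max=2 at (1,1)
Step 2: ant0:(4,2)->N->(3,2) | ant1:(3,0)->N->(2,0)
  grid max=1 at (1,1)
Step 3: ant0:(3,2)->S->(4,2) | ant1:(2,0)->N->(1,0)
  grid max=2 at (4,2)
Step 4: ant0:(4,2)->N->(3,2) | ant1:(1,0)->N->(0,0)
  grid max=1 at (0,0)

(3,2) (0,0)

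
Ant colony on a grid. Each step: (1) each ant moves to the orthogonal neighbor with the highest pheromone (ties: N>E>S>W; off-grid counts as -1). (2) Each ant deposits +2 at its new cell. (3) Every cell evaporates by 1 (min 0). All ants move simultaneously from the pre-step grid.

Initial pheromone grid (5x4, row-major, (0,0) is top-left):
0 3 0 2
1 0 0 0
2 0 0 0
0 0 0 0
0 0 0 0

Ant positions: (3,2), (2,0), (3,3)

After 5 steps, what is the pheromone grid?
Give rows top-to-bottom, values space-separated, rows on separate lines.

After step 1: ants at (2,2),(1,0),(2,3)
  0 2 0 1
  2 0 0 0
  1 0 1 1
  0 0 0 0
  0 0 0 0
After step 2: ants at (2,3),(2,0),(2,2)
  0 1 0 0
  1 0 0 0
  2 0 2 2
  0 0 0 0
  0 0 0 0
After step 3: ants at (2,2),(1,0),(2,3)
  0 0 0 0
  2 0 0 0
  1 0 3 3
  0 0 0 0
  0 0 0 0
After step 4: ants at (2,3),(2,0),(2,2)
  0 0 0 0
  1 0 0 0
  2 0 4 4
  0 0 0 0
  0 0 0 0
After step 5: ants at (2,2),(1,0),(2,3)
  0 0 0 0
  2 0 0 0
  1 0 5 5
  0 0 0 0
  0 0 0 0

0 0 0 0
2 0 0 0
1 0 5 5
0 0 0 0
0 0 0 0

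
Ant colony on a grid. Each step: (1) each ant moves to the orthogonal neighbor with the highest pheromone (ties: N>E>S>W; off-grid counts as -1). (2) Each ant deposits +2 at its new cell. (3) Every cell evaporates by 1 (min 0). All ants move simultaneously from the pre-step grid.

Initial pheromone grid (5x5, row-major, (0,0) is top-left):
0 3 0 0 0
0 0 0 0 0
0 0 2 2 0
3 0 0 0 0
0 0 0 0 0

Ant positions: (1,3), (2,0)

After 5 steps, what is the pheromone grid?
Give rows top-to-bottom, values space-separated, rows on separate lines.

After step 1: ants at (2,3),(3,0)
  0 2 0 0 0
  0 0 0 0 0
  0 0 1 3 0
  4 0 0 0 0
  0 0 0 0 0
After step 2: ants at (2,2),(2,0)
  0 1 0 0 0
  0 0 0 0 0
  1 0 2 2 0
  3 0 0 0 0
  0 0 0 0 0
After step 3: ants at (2,3),(3,0)
  0 0 0 0 0
  0 0 0 0 0
  0 0 1 3 0
  4 0 0 0 0
  0 0 0 0 0
After step 4: ants at (2,2),(2,0)
  0 0 0 0 0
  0 0 0 0 0
  1 0 2 2 0
  3 0 0 0 0
  0 0 0 0 0
After step 5: ants at (2,3),(3,0)
  0 0 0 0 0
  0 0 0 0 0
  0 0 1 3 0
  4 0 0 0 0
  0 0 0 0 0

0 0 0 0 0
0 0 0 0 0
0 0 1 3 0
4 0 0 0 0
0 0 0 0 0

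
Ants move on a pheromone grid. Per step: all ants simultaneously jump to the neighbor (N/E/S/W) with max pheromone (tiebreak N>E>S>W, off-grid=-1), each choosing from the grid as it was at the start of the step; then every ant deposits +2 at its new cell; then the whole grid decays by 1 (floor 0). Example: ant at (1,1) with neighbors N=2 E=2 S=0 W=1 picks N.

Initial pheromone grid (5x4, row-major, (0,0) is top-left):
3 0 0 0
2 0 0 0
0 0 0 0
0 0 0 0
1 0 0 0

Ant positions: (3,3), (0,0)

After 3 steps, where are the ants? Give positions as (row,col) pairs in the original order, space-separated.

Step 1: ant0:(3,3)->N->(2,3) | ant1:(0,0)->S->(1,0)
  grid max=3 at (1,0)
Step 2: ant0:(2,3)->N->(1,3) | ant1:(1,0)->N->(0,0)
  grid max=3 at (0,0)
Step 3: ant0:(1,3)->N->(0,3) | ant1:(0,0)->S->(1,0)
  grid max=3 at (1,0)

(0,3) (1,0)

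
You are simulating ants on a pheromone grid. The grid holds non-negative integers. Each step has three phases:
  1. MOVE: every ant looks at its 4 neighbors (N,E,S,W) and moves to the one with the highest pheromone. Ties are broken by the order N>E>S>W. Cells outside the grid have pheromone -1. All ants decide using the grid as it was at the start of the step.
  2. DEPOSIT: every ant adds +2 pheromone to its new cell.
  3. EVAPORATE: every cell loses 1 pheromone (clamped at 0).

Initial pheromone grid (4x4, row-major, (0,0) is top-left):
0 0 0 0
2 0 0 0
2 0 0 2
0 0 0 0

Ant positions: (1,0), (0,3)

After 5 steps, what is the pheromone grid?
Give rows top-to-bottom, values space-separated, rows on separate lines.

After step 1: ants at (2,0),(1,3)
  0 0 0 0
  1 0 0 1
  3 0 0 1
  0 0 0 0
After step 2: ants at (1,0),(2,3)
  0 0 0 0
  2 0 0 0
  2 0 0 2
  0 0 0 0
After step 3: ants at (2,0),(1,3)
  0 0 0 0
  1 0 0 1
  3 0 0 1
  0 0 0 0
After step 4: ants at (1,0),(2,3)
  0 0 0 0
  2 0 0 0
  2 0 0 2
  0 0 0 0
After step 5: ants at (2,0),(1,3)
  0 0 0 0
  1 0 0 1
  3 0 0 1
  0 0 0 0

0 0 0 0
1 0 0 1
3 0 0 1
0 0 0 0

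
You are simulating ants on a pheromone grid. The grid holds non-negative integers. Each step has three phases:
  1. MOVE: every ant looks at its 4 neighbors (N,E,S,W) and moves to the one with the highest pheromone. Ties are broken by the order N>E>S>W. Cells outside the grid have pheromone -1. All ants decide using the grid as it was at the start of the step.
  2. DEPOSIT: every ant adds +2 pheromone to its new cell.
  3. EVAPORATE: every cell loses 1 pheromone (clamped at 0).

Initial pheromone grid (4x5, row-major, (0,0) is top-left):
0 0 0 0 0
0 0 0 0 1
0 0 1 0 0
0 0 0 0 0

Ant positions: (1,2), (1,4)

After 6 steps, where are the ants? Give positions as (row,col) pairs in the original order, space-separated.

Step 1: ant0:(1,2)->S->(2,2) | ant1:(1,4)->N->(0,4)
  grid max=2 at (2,2)
Step 2: ant0:(2,2)->N->(1,2) | ant1:(0,4)->S->(1,4)
  grid max=1 at (1,2)
Step 3: ant0:(1,2)->S->(2,2) | ant1:(1,4)->N->(0,4)
  grid max=2 at (2,2)
Step 4: ant0:(2,2)->N->(1,2) | ant1:(0,4)->S->(1,4)
  grid max=1 at (1,2)
Step 5: ant0:(1,2)->S->(2,2) | ant1:(1,4)->N->(0,4)
  grid max=2 at (2,2)
Step 6: ant0:(2,2)->N->(1,2) | ant1:(0,4)->S->(1,4)
  grid max=1 at (1,2)

(1,2) (1,4)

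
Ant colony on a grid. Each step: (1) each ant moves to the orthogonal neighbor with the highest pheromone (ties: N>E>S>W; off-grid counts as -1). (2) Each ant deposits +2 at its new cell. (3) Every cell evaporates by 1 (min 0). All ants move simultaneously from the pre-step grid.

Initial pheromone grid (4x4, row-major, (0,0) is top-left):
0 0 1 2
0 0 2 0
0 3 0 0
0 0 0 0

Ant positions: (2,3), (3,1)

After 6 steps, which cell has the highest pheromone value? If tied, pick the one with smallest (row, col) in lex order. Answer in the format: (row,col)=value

Step 1: ant0:(2,3)->N->(1,3) | ant1:(3,1)->N->(2,1)
  grid max=4 at (2,1)
Step 2: ant0:(1,3)->N->(0,3) | ant1:(2,1)->N->(1,1)
  grid max=3 at (2,1)
Step 3: ant0:(0,3)->S->(1,3) | ant1:(1,1)->S->(2,1)
  grid max=4 at (2,1)
Step 4: ant0:(1,3)->N->(0,3) | ant1:(2,1)->N->(1,1)
  grid max=3 at (2,1)
Step 5: ant0:(0,3)->S->(1,3) | ant1:(1,1)->S->(2,1)
  grid max=4 at (2,1)
Step 6: ant0:(1,3)->N->(0,3) | ant1:(2,1)->N->(1,1)
  grid max=3 at (2,1)
Final grid:
  0 0 0 2
  0 1 0 0
  0 3 0 0
  0 0 0 0
Max pheromone 3 at (2,1)

Answer: (2,1)=3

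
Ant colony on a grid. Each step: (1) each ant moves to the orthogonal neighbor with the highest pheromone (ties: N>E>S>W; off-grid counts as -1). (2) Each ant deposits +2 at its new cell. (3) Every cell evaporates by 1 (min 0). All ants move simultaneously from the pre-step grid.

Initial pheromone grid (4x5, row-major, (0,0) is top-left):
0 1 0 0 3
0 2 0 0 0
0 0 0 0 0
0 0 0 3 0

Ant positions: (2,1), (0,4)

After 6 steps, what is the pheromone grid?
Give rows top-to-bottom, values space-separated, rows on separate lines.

After step 1: ants at (1,1),(1,4)
  0 0 0 0 2
  0 3 0 0 1
  0 0 0 0 0
  0 0 0 2 0
After step 2: ants at (0,1),(0,4)
  0 1 0 0 3
  0 2 0 0 0
  0 0 0 0 0
  0 0 0 1 0
After step 3: ants at (1,1),(1,4)
  0 0 0 0 2
  0 3 0 0 1
  0 0 0 0 0
  0 0 0 0 0
After step 4: ants at (0,1),(0,4)
  0 1 0 0 3
  0 2 0 0 0
  0 0 0 0 0
  0 0 0 0 0
After step 5: ants at (1,1),(1,4)
  0 0 0 0 2
  0 3 0 0 1
  0 0 0 0 0
  0 0 0 0 0
After step 6: ants at (0,1),(0,4)
  0 1 0 0 3
  0 2 0 0 0
  0 0 0 0 0
  0 0 0 0 0

0 1 0 0 3
0 2 0 0 0
0 0 0 0 0
0 0 0 0 0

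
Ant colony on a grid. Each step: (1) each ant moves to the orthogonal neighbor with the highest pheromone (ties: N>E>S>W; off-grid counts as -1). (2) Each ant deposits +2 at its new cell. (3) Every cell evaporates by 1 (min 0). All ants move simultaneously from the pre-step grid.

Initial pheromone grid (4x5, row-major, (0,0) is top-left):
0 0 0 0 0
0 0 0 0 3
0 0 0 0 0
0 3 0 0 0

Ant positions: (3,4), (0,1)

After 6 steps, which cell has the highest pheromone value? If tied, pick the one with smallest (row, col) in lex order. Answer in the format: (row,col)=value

Step 1: ant0:(3,4)->N->(2,4) | ant1:(0,1)->E->(0,2)
  grid max=2 at (1,4)
Step 2: ant0:(2,4)->N->(1,4) | ant1:(0,2)->E->(0,3)
  grid max=3 at (1,4)
Step 3: ant0:(1,4)->N->(0,4) | ant1:(0,3)->E->(0,4)
  grid max=3 at (0,4)
Step 4: ant0:(0,4)->S->(1,4) | ant1:(0,4)->S->(1,4)
  grid max=5 at (1,4)
Step 5: ant0:(1,4)->N->(0,4) | ant1:(1,4)->N->(0,4)
  grid max=5 at (0,4)
Step 6: ant0:(0,4)->S->(1,4) | ant1:(0,4)->S->(1,4)
  grid max=7 at (1,4)
Final grid:
  0 0 0 0 4
  0 0 0 0 7
  0 0 0 0 0
  0 0 0 0 0
Max pheromone 7 at (1,4)

Answer: (1,4)=7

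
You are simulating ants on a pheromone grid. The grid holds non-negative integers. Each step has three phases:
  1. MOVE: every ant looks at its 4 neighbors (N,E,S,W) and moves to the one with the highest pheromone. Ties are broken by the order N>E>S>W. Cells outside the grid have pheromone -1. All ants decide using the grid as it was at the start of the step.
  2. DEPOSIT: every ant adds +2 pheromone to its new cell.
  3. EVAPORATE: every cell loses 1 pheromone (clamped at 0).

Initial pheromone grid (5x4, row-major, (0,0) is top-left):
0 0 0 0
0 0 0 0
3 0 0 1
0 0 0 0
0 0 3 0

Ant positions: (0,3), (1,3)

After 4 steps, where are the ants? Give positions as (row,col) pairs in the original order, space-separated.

Step 1: ant0:(0,3)->S->(1,3) | ant1:(1,3)->S->(2,3)
  grid max=2 at (2,0)
Step 2: ant0:(1,3)->S->(2,3) | ant1:(2,3)->N->(1,3)
  grid max=3 at (2,3)
Step 3: ant0:(2,3)->N->(1,3) | ant1:(1,3)->S->(2,3)
  grid max=4 at (2,3)
Step 4: ant0:(1,3)->S->(2,3) | ant1:(2,3)->N->(1,3)
  grid max=5 at (2,3)

(2,3) (1,3)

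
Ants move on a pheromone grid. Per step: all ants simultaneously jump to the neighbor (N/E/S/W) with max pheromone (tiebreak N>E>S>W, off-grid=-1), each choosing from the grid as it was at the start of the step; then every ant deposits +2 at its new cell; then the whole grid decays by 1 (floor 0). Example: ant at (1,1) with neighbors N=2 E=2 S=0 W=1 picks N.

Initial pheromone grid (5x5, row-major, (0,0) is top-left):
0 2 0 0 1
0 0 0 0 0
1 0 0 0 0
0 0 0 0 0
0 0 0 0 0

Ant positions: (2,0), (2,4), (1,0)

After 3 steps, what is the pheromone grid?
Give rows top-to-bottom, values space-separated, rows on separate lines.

After step 1: ants at (1,0),(1,4),(2,0)
  0 1 0 0 0
  1 0 0 0 1
  2 0 0 0 0
  0 0 0 0 0
  0 0 0 0 0
After step 2: ants at (2,0),(0,4),(1,0)
  0 0 0 0 1
  2 0 0 0 0
  3 0 0 0 0
  0 0 0 0 0
  0 0 0 0 0
After step 3: ants at (1,0),(1,4),(2,0)
  0 0 0 0 0
  3 0 0 0 1
  4 0 0 0 0
  0 0 0 0 0
  0 0 0 0 0

0 0 0 0 0
3 0 0 0 1
4 0 0 0 0
0 0 0 0 0
0 0 0 0 0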